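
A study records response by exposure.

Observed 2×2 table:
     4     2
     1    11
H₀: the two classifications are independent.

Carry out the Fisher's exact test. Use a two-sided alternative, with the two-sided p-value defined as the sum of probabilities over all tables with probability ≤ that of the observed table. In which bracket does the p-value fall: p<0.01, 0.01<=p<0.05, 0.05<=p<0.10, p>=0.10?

Margins: r₁=6, r₂=12, c₁=5, c₂=13, n=18
p_obs = C(6,4)·C(12,1)/C(18,5); sum pmf over tables with pmf ≤ p_obs
p-value (two-sided) = 0.02171
→ bracket: 0.01<=p<0.05

p-value bracket: 0.01<=p<0.05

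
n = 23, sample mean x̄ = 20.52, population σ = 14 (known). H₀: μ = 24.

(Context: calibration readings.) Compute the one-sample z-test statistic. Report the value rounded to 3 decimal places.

SE = σ/√n = 14/√23 = 2.9192
z = (x̄−μ₀)/SE = (20.52−24)/2.9192 = -1.1921

test statistic = -1.192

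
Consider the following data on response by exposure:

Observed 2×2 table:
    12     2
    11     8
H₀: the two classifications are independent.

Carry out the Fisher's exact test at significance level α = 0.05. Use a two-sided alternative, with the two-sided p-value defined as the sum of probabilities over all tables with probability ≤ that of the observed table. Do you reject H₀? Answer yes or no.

reject H₀: no

Margins: r₁=14, r₂=19, c₁=23, c₂=10, n=33
p_obs = C(14,12)·C(19,11)/C(33,23); sum pmf over tables with pmf ≤ p_obs
p-value (two-sided) = 0.13118
At α=0.05: p ≥ α → fail to reject H₀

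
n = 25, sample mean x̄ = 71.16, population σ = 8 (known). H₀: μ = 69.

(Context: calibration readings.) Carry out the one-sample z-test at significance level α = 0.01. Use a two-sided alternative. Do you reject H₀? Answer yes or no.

reject H₀: no

SE = σ/√n = 8/√25 = 1.6000
z = (x̄−μ₀)/SE = (71.16−69)/1.6000 = 1.3500
p-value (two-sided) = 0.17702
At α=0.01: p ≥ α → fail to reject H₀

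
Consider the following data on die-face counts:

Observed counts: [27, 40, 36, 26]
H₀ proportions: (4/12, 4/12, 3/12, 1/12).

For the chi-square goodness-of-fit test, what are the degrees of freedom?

degrees of freedom = 3

df = k − 1 = 4 − 1 = 3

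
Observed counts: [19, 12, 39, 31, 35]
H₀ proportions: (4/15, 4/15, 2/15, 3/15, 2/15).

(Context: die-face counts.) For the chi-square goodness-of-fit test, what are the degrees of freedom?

degrees of freedom = 4

df = k − 1 = 5 − 1 = 4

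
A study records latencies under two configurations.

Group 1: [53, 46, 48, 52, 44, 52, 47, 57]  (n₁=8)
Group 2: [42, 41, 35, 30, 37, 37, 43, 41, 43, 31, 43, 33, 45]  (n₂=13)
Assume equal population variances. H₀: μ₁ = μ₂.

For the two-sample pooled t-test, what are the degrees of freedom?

degrees of freedom = 19

df = n₁ + n₂ − 2 = 8 + 13 − 2 = 19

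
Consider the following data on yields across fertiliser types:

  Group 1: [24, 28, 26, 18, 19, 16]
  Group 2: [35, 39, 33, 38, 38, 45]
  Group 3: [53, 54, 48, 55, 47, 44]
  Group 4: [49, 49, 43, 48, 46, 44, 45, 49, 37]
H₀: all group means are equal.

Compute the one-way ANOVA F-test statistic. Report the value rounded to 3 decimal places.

Group means [21.83, 38.00, 50.17, 45.56], grand mean 39.630
SSB = Σnᵢ(x̄ᵢ−x̄)² = 2898.407; SSW = ΣΣ(x−x̄ᵢ)² = 423.889
MSB = 2898.407/3 = 966.1358; MSW = 423.889/23 = 18.4300
F = MSB/MSW = 52.4220
df = (3, 23)

test statistic = 52.422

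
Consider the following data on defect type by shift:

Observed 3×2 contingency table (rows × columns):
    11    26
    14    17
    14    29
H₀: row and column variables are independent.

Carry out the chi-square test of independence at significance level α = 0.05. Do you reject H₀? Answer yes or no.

Row totals [37, 31, 43], col totals [39, 72], n=111
χ² = (11−13.00)²/13.00 + (26−24.00)²/24.00 + (14−10.89)²/10.89 + (17−20.11)²/20.11 + (14−15.11)²/15.11 + (29−27.89)²/27.89 = 1.9670
df = 2
p-value (upper-tail) = 0.37400
At α=0.05: p ≥ α → fail to reject H₀

reject H₀: no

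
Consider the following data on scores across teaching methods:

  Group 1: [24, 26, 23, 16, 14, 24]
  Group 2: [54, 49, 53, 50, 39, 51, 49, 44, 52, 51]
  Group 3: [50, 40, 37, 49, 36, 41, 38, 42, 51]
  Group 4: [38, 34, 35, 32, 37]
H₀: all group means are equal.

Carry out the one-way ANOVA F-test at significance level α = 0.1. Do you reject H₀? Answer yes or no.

reject H₀: yes

Group means [21.17, 49.20, 42.67, 35.20], grand mean 39.300
SSB = Σnᵢ(x̄ᵢ−x̄)² = 3139.067; SSW = ΣΣ(x−x̄ᵢ)² = 599.233
MSB = 3139.067/3 = 1046.3556; MSW = 599.233/26 = 23.0474
F = MSB/MSW = 45.4001
df = (3, 26)
p-value (upper-tail) = 0.00000
At α=0.1: p < α → reject H₀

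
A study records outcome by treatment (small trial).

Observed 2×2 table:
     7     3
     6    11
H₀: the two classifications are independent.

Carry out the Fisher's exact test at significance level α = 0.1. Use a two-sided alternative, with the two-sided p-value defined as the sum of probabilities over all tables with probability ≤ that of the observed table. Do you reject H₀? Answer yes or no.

Margins: r₁=10, r₂=17, c₁=13, c₂=14, n=27
p_obs = C(10,7)·C(17,6)/C(27,13); sum pmf over tables with pmf ≤ p_obs
p-value (two-sided) = 0.12011
At α=0.1: p ≥ α → fail to reject H₀

reject H₀: no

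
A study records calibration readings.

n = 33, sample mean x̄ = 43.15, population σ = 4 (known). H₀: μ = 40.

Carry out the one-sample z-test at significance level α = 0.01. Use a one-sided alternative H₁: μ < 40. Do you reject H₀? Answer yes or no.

SE = σ/√n = 4/√33 = 0.6963
z = (x̄−μ₀)/SE = (43.15−40)/0.6963 = 4.5238
p-value (one-sided, H₁ less) = 1.00000
At α=0.01: p ≥ α → fail to reject H₀

reject H₀: no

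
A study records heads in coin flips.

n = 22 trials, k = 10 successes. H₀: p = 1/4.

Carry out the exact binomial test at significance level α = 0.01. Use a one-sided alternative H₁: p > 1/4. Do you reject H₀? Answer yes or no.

reject H₀: no

Exact binomial: n=22, k=10, p₀=1/4=0.2500
P(X≥10) from Σ C(n,i)·p₀^i·(1−p₀)^(n−i)
p-value (one-sided, H₁ greater) = 0.02951
At α=0.01: p ≥ α → fail to reject H₀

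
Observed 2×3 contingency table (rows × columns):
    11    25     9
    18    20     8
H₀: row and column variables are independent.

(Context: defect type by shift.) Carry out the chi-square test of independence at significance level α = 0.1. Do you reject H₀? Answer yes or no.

reject H₀: no

Row totals [45, 46], col totals [29, 45, 17], n=91
χ² = (11−14.34)²/14.34 + (25−22.25)²/22.25 + (9−8.41)²/8.41 + (18−14.66)²/14.66 + (20−22.75)²/22.75 + (8−8.59)²/8.59 = 2.2933
df = 2
p-value (upper-tail) = 0.31770
At α=0.1: p ≥ α → fail to reject H₀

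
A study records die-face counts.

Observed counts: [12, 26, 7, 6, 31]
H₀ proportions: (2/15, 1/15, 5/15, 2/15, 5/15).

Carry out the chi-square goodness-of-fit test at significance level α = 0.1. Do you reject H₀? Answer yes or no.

reject H₀: yes

n = 82; E_i = n·p_i = [10.93, 5.47, 27.33, 10.93, 27.33]
χ² = (12−10.93)²/10.93 + (26−5.47)²/5.47 + (7−27.33)²/27.33 + (6−10.93)²/10.93 + (31−27.33)²/27.33 = 95.0732
df = 4
p-value (upper-tail) = 0.00000
At α=0.1: p < α → reject H₀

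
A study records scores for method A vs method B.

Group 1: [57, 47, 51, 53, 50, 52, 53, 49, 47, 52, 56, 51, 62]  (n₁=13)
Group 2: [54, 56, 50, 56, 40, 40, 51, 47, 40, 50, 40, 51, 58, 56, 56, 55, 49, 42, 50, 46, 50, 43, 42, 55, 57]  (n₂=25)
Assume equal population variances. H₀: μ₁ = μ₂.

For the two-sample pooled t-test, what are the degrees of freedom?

degrees of freedom = 36

df = n₁ + n₂ − 2 = 13 + 25 − 2 = 36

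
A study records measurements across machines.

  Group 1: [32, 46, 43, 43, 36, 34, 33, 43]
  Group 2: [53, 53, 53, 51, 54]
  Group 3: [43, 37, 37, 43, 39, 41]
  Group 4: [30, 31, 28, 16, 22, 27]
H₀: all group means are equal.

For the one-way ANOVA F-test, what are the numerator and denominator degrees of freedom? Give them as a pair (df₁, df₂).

degrees of freedom = [3, 21]

k = 4 groups, N = 25 total
df = (k−1, N−k) = (4−1, 25−4) = (3, 21)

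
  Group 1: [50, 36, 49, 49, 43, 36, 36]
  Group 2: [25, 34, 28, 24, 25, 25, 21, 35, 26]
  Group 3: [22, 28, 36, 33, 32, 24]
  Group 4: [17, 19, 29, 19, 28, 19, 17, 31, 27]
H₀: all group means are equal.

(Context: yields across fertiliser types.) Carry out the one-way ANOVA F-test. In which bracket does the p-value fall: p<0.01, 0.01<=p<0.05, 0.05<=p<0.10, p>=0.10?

p-value bracket: p<0.01

Group means [42.71, 27.00, 29.17, 22.89], grand mean 29.774
SSB = Σnᵢ(x̄ᵢ−x̄)² = 1670.269; SSW = ΣΣ(x−x̄ᵢ)² = 849.151
MSB = 1670.269/3 = 556.7562; MSW = 849.151/27 = 31.4500
F = MSB/MSW = 17.7029
df = (3, 27)
p-value (upper-tail) = 0.00000
→ bracket: p<0.01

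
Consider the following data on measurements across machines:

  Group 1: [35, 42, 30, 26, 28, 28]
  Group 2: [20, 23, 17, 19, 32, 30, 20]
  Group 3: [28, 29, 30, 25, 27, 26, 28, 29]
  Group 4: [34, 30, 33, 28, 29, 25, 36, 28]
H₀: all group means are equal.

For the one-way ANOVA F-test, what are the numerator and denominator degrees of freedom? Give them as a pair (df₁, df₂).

degrees of freedom = [3, 25]

k = 4 groups, N = 29 total
df = (k−1, N−k) = (4−1, 29−4) = (3, 25)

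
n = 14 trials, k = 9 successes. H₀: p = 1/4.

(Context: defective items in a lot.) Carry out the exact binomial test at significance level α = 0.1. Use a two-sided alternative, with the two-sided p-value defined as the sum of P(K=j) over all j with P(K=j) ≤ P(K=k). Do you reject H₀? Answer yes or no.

reject H₀: yes

Exact binomial: n=14, k=9, p₀=1/4=0.2500
P(X=j) = C(n,j)·p₀^j·(1−p₀)^(n−j); p = Σ P(X=j) over j with P(X=j) ≤ P(X=9)
p-value (two-sided) = 0.00215
At α=0.1: p < α → reject H₀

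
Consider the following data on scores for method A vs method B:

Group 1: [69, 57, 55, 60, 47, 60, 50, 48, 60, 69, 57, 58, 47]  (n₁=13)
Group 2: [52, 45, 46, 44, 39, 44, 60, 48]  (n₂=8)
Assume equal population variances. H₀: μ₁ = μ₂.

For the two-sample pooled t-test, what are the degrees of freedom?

degrees of freedom = 19

df = n₁ + n₂ − 2 = 13 + 8 − 2 = 19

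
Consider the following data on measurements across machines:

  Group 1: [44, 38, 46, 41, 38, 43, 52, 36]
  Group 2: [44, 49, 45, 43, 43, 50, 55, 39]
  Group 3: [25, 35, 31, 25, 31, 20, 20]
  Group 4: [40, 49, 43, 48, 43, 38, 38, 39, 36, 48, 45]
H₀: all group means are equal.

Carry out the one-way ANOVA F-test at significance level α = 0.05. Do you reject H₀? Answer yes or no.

Group means [42.25, 46.00, 26.71, 42.45], grand mean 40.000
SSB = Σnᵢ(x̄ᵢ−x̄)² = 1630.344; SSW = ΣΣ(x−x̄ᵢ)² = 779.656
MSB = 1630.344/3 = 543.4481; MSW = 779.656/30 = 25.9885
F = MSB/MSW = 20.9111
df = (3, 30)
p-value (upper-tail) = 0.00000
At α=0.05: p < α → reject H₀

reject H₀: yes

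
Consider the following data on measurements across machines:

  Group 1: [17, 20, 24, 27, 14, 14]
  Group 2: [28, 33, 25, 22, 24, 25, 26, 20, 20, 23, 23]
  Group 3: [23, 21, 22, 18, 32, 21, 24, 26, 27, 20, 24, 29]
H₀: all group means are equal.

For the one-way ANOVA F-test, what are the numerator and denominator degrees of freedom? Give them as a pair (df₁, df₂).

degrees of freedom = [2, 26]

k = 3 groups, N = 29 total
df = (k−1, N−k) = (3−1, 29−3) = (2, 26)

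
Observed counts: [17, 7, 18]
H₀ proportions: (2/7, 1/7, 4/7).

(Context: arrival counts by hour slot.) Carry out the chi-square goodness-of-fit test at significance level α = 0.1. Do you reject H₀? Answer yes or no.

reject H₀: no

n = 42; E_i = n·p_i = [12.00, 6.00, 24.00]
χ² = (17−12.00)²/12.00 + (7−6.00)²/6.00 + (18−24.00)²/24.00 = 3.7500
df = 2
p-value (upper-tail) = 0.15335
At α=0.1: p ≥ α → fail to reject H₀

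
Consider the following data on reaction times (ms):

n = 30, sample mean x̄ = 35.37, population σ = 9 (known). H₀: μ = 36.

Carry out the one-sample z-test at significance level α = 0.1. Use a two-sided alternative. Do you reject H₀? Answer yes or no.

SE = σ/√n = 9/√30 = 1.6432
z = (x̄−μ₀)/SE = (35.37−36)/1.6432 = -0.3834
p-value (two-sided) = 0.70142
At α=0.1: p ≥ α → fail to reject H₀

reject H₀: no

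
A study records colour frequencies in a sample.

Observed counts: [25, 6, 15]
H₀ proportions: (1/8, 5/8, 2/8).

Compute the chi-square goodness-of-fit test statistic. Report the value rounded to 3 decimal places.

n = 46; E_i = n·p_i = [5.75, 28.75, 11.50]
χ² = (25−5.75)²/5.75 + (6−28.75)²/28.75 + (15−11.50)²/11.50 = 83.5130
df = 2

test statistic = 83.513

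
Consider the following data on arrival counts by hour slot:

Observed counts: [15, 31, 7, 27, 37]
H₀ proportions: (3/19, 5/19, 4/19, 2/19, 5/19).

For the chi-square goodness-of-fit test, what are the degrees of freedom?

degrees of freedom = 4

df = k − 1 = 5 − 1 = 4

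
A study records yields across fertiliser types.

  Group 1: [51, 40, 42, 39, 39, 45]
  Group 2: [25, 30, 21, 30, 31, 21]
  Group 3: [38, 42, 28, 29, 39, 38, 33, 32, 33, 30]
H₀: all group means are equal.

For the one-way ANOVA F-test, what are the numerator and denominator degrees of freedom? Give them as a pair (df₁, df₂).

degrees of freedom = [2, 19]

k = 3 groups, N = 22 total
df = (k−1, N−k) = (3−1, 22−3) = (2, 19)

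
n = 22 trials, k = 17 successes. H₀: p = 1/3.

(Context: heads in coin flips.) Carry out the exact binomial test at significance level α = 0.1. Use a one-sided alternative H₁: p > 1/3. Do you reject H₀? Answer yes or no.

Exact binomial: n=22, k=17, p₀=1/3=0.3333
P(X≥17) from Σ C(n,i)·p₀^i·(1−p₀)^(n−i)
p-value (one-sided, H₁ greater) = 0.00003
At α=0.1: p < α → reject H₀

reject H₀: yes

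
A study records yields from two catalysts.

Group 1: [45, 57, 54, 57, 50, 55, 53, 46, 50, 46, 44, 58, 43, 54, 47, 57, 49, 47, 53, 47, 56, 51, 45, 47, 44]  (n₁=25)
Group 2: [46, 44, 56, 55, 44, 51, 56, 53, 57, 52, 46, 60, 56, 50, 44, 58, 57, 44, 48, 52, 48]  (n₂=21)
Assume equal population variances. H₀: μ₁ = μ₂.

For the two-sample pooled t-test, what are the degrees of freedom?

df = n₁ + n₂ − 2 = 25 + 21 − 2 = 44

degrees of freedom = 44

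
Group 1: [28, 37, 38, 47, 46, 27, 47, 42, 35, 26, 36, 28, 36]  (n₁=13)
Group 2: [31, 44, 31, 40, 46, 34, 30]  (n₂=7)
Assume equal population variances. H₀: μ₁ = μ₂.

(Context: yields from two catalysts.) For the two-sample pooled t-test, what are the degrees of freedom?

df = n₁ + n₂ − 2 = 13 + 7 − 2 = 18

degrees of freedom = 18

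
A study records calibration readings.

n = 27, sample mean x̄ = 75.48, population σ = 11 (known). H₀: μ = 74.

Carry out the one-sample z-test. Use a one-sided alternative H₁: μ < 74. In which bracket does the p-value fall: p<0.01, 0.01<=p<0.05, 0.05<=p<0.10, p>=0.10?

p-value bracket: p>=0.10

SE = σ/√n = 11/√27 = 2.1170
z = (x̄−μ₀)/SE = (75.48−74)/2.1170 = 0.6991
p-value (one-sided, H₁ less) = 0.75776
→ bracket: p>=0.10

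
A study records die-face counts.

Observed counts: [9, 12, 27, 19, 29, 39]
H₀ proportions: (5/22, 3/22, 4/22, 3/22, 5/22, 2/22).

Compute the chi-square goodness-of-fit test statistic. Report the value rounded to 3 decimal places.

n = 135; E_i = n·p_i = [30.68, 18.41, 24.55, 18.41, 30.68, 12.27]
χ² = (9−30.68)²/30.68 + (12−18.41)²/18.41 + (27−24.55)²/24.55 + (19−18.41)²/18.41 + (29−30.68)²/30.68 + (39−12.27)²/12.27 = 76.1158
df = 5

test statistic = 76.116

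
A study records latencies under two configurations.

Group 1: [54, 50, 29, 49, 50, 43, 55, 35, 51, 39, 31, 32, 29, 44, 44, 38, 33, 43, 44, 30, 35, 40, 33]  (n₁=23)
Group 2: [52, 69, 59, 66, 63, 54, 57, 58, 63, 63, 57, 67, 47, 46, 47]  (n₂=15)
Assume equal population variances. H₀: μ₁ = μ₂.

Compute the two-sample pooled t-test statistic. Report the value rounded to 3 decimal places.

x̄₁=40.478, s₁=8.322, n₁=23
x̄₂=57.867, s₂=7.472, n₂=15
s_p² = [22·8.322² + 14·7.472²]/36 = 64.0409
SE = √(s_p²·(1/23+1/15)) = 2.6559
t = (40.478−57.867)/2.6559 = -6.5471
df = 36

test statistic = -6.547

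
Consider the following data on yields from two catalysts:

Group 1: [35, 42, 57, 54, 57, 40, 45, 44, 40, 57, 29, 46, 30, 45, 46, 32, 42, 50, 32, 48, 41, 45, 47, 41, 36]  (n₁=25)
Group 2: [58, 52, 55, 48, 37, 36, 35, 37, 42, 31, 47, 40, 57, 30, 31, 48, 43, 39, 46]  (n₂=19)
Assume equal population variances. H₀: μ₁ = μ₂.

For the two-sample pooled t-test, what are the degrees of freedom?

df = n₁ + n₂ − 2 = 25 + 19 − 2 = 42

degrees of freedom = 42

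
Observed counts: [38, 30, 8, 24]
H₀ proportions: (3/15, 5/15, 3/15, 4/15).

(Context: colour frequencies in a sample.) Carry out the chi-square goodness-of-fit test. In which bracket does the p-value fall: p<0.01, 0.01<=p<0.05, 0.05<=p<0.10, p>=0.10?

p-value bracket: p<0.01

n = 100; E_i = n·p_i = [20.00, 33.33, 20.00, 26.67]
χ² = (38−20.00)²/20.00 + (30−33.33)²/33.33 + (8−20.00)²/20.00 + (24−26.67)²/26.67 = 24.0000
df = 3
p-value (upper-tail) = 0.00002
→ bracket: p<0.01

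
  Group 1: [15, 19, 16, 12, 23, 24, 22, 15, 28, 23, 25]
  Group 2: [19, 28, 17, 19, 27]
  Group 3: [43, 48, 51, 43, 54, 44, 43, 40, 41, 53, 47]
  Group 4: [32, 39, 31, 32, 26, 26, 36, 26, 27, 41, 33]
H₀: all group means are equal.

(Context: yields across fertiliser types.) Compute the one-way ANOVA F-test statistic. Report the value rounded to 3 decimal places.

test statistic = 54.301

Group means [20.18, 22.00, 46.09, 31.73], grand mean 31.263
SSB = Σnᵢ(x̄ᵢ−x̄)² = 4200.641; SSW = ΣΣ(x−x̄ᵢ)² = 876.727
MSB = 4200.641/3 = 1400.2137; MSW = 876.727/34 = 25.7861
F = MSB/MSW = 54.3011
df = (3, 34)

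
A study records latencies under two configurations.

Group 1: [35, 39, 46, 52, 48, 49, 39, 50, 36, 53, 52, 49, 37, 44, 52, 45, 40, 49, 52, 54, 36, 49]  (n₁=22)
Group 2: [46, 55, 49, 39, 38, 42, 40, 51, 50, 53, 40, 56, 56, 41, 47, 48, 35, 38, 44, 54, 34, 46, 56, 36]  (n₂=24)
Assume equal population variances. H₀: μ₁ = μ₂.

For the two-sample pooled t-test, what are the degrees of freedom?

df = n₁ + n₂ − 2 = 22 + 24 − 2 = 44

degrees of freedom = 44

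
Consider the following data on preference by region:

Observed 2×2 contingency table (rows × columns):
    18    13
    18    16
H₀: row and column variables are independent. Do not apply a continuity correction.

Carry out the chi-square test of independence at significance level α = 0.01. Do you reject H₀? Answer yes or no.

reject H₀: no

Row totals [31, 34], col totals [36, 29], n=65
χ² = (18−17.17)²/17.17 + (13−13.83)²/13.83 + (18−18.83)²/18.83 + (16−15.17)²/15.17 = 0.1723
df = 1
p-value (upper-tail) = 0.67812
At α=0.01: p ≥ α → fail to reject H₀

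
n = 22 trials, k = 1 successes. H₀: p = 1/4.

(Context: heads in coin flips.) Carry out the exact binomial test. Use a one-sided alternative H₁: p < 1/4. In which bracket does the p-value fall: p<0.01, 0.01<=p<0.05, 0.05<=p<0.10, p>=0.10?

p-value bracket: 0.01<=p<0.05

Exact binomial: n=22, k=1, p₀=1/4=0.2500
P(X≤1) from Σ C(n,i)·p₀^i·(1−p₀)^(n−i)
p-value (one-sided, H₁ less) = 0.01487
→ bracket: 0.01<=p<0.05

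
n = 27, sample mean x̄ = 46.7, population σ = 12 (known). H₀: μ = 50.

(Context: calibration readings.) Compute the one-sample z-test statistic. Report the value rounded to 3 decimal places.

test statistic = -1.429

SE = σ/√n = 12/√27 = 2.3094
z = (x̄−μ₀)/SE = (46.7−50)/2.3094 = -1.4289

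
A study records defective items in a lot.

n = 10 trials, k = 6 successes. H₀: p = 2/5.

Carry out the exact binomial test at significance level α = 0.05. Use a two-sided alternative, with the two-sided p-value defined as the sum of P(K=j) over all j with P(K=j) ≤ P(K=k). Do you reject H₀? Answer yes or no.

Exact binomial: n=10, k=6, p₀=2/5=0.4000
P(X=j) = C(n,j)·p₀^j·(1−p₀)^(n−j); p = Σ P(X=j) over j with P(X=j) ≤ P(X=6)
p-value (two-sided) = 0.21260
At α=0.05: p ≥ α → fail to reject H₀

reject H₀: no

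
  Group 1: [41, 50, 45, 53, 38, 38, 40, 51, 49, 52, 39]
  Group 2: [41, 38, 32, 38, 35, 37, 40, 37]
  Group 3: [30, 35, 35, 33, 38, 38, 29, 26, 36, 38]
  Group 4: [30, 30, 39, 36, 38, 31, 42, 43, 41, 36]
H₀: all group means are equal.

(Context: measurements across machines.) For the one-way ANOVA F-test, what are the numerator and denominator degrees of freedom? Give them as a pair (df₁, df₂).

k = 4 groups, N = 39 total
df = (k−1, N−k) = (4−1, 39−4) = (3, 35)

degrees of freedom = [3, 35]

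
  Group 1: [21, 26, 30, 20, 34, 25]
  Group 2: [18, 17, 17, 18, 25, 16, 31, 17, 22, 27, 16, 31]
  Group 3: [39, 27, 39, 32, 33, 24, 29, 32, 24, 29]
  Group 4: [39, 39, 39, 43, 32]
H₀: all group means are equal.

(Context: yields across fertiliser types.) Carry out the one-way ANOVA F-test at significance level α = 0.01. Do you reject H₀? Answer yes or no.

reject H₀: yes

Group means [26.00, 21.25, 30.80, 38.40], grand mean 27.606
SSB = Σnᵢ(x̄ᵢ−x̄)² = 1184.829; SSW = ΣΣ(x−x̄ᵢ)² = 829.050
MSB = 1184.829/3 = 394.9429; MSW = 829.050/29 = 28.5879
F = MSB/MSW = 13.8150
df = (3, 29)
p-value (upper-tail) = 0.00001
At α=0.01: p < α → reject H₀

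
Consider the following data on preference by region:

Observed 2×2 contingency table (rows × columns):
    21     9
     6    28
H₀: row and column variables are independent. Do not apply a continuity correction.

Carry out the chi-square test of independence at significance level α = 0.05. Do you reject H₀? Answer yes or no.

reject H₀: yes

Row totals [30, 34], col totals [27, 37], n=64
χ² = (21−12.66)²/12.66 + (9−17.34)²/17.34 + (6−14.34)²/14.34 + (28−19.66)²/19.66 = 17.9101
df = 1
p-value (upper-tail) = 0.00002
At α=0.05: p < α → reject H₀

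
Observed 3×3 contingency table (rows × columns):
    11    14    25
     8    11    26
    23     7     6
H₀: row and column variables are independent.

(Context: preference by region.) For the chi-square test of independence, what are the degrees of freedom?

degrees of freedom = 4

df = (r−1)(c−1) = (3−1)·(3−1) = 4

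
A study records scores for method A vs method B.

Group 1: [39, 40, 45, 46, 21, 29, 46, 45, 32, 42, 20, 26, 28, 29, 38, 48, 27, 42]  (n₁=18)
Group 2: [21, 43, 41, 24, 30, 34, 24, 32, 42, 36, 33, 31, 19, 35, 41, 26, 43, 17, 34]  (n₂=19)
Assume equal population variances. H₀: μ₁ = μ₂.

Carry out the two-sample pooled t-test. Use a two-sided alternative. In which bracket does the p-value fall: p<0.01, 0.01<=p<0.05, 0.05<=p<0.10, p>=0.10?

p-value bracket: p>=0.10

x̄₁=35.722, s₁=9.221, n₁=18
x̄₂=31.895, s₂=8.239, n₂=19
s_p² = [17·9.221² + 18·8.239²]/35 = 76.2114
SE = √(s_p²·(1/18+1/19)) = 2.8714
t = (35.722−31.895)/2.8714 = 1.3330
df = 35
p-value (two-sided) = 0.19116
→ bracket: p>=0.10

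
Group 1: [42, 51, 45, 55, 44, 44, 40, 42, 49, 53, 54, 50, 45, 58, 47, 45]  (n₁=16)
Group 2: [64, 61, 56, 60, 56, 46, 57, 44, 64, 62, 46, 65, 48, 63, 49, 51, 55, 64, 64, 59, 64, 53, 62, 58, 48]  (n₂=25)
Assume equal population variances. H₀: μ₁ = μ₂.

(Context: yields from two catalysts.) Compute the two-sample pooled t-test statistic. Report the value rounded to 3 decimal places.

test statistic = -4.482

x̄₁=47.750, s₁=5.285, n₁=16
x̄₂=56.760, s₂=6.827, n₂=25
s_p² = [15·5.285² + 24·6.827²]/39 = 39.4246
SE = √(s_p²·(1/16+1/25)) = 2.0102
t = (47.750−56.760)/2.0102 = -4.4821
df = 39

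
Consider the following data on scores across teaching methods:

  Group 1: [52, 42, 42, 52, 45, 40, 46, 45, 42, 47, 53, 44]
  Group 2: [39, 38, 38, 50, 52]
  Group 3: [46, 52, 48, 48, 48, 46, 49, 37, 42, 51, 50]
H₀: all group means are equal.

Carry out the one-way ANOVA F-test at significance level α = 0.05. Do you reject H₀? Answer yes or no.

reject H₀: no

Group means [45.83, 43.40, 47.00], grand mean 45.857
SSB = Σnᵢ(x̄ᵢ−x̄)² = 44.562; SSW = ΣΣ(x−x̄ᵢ)² = 590.867
MSB = 44.562/2 = 22.2810; MSW = 590.867/25 = 23.6347
F = MSB/MSW = 0.9427
df = (2, 25)
p-value (upper-tail) = 0.40298
At α=0.05: p ≥ α → fail to reject H₀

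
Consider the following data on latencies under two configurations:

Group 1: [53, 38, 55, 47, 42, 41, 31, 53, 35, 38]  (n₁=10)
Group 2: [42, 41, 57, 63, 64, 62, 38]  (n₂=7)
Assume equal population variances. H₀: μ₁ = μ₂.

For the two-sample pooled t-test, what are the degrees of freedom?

degrees of freedom = 15

df = n₁ + n₂ − 2 = 10 + 7 − 2 = 15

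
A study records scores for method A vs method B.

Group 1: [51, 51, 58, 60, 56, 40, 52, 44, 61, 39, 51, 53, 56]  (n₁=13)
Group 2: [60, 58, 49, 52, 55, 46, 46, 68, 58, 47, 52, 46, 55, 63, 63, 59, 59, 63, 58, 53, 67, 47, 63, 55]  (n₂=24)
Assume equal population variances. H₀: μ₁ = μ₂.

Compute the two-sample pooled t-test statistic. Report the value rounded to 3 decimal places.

x̄₁=51.692, s₁=7.028, n₁=13
x̄₂=55.917, s₂=6.795, n₂=24
s_p² = [12·7.028² + 23·6.795²]/35 = 47.2744
SE = √(s_p²·(1/13+1/24)) = 2.3678
t = (51.692−55.917)/2.3678 = -1.7841
df = 35

test statistic = -1.784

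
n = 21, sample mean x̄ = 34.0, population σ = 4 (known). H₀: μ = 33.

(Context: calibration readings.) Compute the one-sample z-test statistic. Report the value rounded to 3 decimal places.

SE = σ/√n = 4/√21 = 0.8729
z = (x̄−μ₀)/SE = (34.0−33)/0.8729 = 1.1456

test statistic = 1.146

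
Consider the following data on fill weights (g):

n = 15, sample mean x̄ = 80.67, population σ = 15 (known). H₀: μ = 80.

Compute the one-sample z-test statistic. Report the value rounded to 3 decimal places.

SE = σ/√n = 15/√15 = 3.8730
z = (x̄−μ₀)/SE = (80.67−80)/3.8730 = 0.1730

test statistic = 0.173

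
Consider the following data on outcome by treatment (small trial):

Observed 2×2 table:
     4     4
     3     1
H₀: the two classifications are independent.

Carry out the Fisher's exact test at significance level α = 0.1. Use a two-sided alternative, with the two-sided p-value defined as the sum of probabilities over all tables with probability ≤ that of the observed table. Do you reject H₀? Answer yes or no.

Margins: r₁=8, r₂=4, c₁=7, c₂=5, n=12
p_obs = C(8,4)·C(4,3)/C(12,7); sum pmf over tables with pmf ≤ p_obs
p-value (two-sided) = 0.57576
At α=0.1: p ≥ α → fail to reject H₀

reject H₀: no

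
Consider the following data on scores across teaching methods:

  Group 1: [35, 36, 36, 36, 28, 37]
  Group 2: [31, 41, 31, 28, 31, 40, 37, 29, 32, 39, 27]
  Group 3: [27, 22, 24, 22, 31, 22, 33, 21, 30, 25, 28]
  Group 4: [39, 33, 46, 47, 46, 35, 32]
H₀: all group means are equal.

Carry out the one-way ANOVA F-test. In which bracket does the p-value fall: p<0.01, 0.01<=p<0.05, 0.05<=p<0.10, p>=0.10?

Group means [34.67, 33.27, 25.91, 39.71], grand mean 32.486
SSB = Σnᵢ(x̄ᵢ−x̄)² = 876.890; SSW = ΣΣ(x−x̄ᵢ)² = 741.853
MSB = 876.890/3 = 292.2967; MSW = 741.853/31 = 23.9307
F = MSB/MSW = 12.2143
df = (3, 31)
p-value (upper-tail) = 0.00002
→ bracket: p<0.01

p-value bracket: p<0.01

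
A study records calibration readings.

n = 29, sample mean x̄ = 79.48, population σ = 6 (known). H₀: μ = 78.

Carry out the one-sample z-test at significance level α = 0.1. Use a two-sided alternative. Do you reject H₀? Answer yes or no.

SE = σ/√n = 6/√29 = 1.1142
z = (x̄−μ₀)/SE = (79.48−78)/1.1142 = 1.3283
p-value (two-sided) = 0.18407
At α=0.1: p ≥ α → fail to reject H₀

reject H₀: no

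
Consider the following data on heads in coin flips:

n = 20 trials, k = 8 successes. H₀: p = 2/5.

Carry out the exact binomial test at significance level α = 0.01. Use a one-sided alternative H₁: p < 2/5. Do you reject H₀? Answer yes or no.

reject H₀: no

Exact binomial: n=20, k=8, p₀=2/5=0.4000
P(X≤8) from Σ C(n,i)·p₀^i·(1−p₀)^(n−i)
p-value (one-sided, H₁ less) = 0.59560
At α=0.01: p ≥ α → fail to reject H₀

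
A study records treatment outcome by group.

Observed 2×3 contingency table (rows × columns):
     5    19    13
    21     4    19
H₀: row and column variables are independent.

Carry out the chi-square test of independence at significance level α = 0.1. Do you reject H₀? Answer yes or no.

reject H₀: yes

Row totals [37, 44], col totals [26, 23, 32], n=81
χ² = (5−11.88)²/11.88 + (19−10.51)²/10.51 + (13−14.62)²/14.62 + (21−14.12)²/14.12 + (4−12.49)²/12.49 + (19−17.38)²/17.38 = 20.3004
df = 2
p-value (upper-tail) = 0.00004
At α=0.1: p < α → reject H₀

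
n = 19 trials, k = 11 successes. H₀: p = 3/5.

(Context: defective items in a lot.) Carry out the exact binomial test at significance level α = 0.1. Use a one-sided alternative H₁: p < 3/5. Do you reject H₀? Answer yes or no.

reject H₀: no

Exact binomial: n=19, k=11, p₀=3/5=0.6000
P(X≤11) from Σ C(n,i)·p₀^i·(1−p₀)^(n−i)
p-value (one-sided, H₁ less) = 0.51222
At α=0.1: p ≥ α → fail to reject H₀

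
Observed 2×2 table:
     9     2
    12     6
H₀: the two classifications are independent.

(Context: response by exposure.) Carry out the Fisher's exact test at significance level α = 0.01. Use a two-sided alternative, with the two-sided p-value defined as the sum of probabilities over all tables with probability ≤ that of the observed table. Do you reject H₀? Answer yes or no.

Margins: r₁=11, r₂=18, c₁=21, c₂=8, n=29
p_obs = C(11,9)·C(18,12)/C(29,21); sum pmf over tables with pmf ≤ p_obs
p-value (two-sided) = 0.67063
At α=0.01: p ≥ α → fail to reject H₀

reject H₀: no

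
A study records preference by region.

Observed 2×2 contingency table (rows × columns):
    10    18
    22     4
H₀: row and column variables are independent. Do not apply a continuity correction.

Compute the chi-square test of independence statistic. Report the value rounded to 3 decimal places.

Row totals [28, 26], col totals [32, 22], n=54
χ² = (10−16.59)²/16.59 + (18−11.41)²/11.41 + (22−15.41)²/15.41 + (4−10.59)²/10.59 = 13.3533
df = 1

test statistic = 13.353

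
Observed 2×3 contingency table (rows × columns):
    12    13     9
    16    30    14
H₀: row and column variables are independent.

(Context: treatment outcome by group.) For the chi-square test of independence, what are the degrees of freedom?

df = (r−1)(c−1) = (2−1)·(3−1) = 2

degrees of freedom = 2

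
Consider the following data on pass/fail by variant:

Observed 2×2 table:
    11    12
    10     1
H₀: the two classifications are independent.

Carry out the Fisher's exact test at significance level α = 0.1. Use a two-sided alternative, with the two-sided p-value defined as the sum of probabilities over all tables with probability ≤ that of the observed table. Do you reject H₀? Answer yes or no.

Margins: r₁=23, r₂=11, c₁=21, c₂=13, n=34
p_obs = C(23,11)·C(11,10)/C(34,21); sum pmf over tables with pmf ≤ p_obs
p-value (two-sided) = 0.02379
At α=0.1: p < α → reject H₀

reject H₀: yes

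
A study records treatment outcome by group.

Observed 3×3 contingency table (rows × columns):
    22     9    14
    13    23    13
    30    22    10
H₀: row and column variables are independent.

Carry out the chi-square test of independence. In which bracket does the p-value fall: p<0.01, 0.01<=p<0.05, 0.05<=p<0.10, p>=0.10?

Row totals [45, 49, 62], col totals [65, 54, 37], n=156
χ² = (22−18.75)²/18.75 + (9−15.58)²/15.58 + (14−10.67)²/10.67 + (13−20.42)²/20.42 + (23−16.96)²/16.96 + (13−11.62)²/11.62 + (30−25.83)²/25.83 + (22−21.46)²/21.46 + (10−14.71)²/14.71 = 11.5757
df = 4
p-value (upper-tail) = 0.02080
→ bracket: 0.01<=p<0.05

p-value bracket: 0.01<=p<0.05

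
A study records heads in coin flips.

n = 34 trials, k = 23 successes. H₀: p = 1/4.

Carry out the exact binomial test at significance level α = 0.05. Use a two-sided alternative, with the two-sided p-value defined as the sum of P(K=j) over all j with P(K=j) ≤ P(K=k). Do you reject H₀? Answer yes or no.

reject H₀: yes

Exact binomial: n=34, k=23, p₀=1/4=0.2500
P(X=j) = C(n,j)·p₀^j·(1−p₀)^(n−j); p = Σ P(X=j) over j with P(X=j) ≤ P(X=23)
p-value (two-sided) = 0.00000
At α=0.05: p < α → reject H₀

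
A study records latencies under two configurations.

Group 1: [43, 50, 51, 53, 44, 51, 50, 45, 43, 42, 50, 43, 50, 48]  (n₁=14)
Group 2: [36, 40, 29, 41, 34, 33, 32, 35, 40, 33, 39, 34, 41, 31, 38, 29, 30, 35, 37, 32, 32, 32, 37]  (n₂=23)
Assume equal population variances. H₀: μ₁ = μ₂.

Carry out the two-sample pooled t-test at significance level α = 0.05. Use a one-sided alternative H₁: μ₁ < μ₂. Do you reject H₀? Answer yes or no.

reject H₀: no

x̄₁=47.357, s₁=3.815, n₁=14
x̄₂=34.783, s₂=3.777, n₂=23
s_p² = [13·3.815² + 22·3.777²]/35 = 14.3751
SE = √(s_p²·(1/14+1/23)) = 1.2852
t = (47.357−34.783)/1.2852 = 9.7839
df = 35
p-value (one-sided, H₁ less) = 1.00000
At α=0.05: p ≥ α → fail to reject H₀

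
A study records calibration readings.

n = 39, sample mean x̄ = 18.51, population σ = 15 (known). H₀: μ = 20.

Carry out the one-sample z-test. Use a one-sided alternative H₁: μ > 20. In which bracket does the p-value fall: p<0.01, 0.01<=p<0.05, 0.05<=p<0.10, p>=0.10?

SE = σ/√n = 15/√39 = 2.4019
z = (x̄−μ₀)/SE = (18.51−20)/2.4019 = -0.6203
p-value (one-sided, H₁ greater) = 0.73248
→ bracket: p>=0.10

p-value bracket: p>=0.10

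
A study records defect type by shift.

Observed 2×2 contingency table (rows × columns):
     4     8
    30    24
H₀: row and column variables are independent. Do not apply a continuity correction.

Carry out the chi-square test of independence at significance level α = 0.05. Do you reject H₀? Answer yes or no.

reject H₀: no

Row totals [12, 54], col totals [34, 32], n=66
χ² = (4−6.18)²/6.18 + (8−5.82)²/5.82 + (30−27.82)²/27.82 + (24−26.18)²/26.18 = 1.9412
df = 1
p-value (upper-tail) = 0.16354
At α=0.05: p ≥ α → fail to reject H₀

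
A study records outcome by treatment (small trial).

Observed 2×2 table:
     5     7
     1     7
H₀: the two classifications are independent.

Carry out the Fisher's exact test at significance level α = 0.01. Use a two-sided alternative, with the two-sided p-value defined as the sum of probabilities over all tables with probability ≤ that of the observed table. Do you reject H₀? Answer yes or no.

reject H₀: no

Margins: r₁=12, r₂=8, c₁=6, c₂=14, n=20
p_obs = C(12,5)·C(8,1)/C(20,6); sum pmf over tables with pmf ≤ p_obs
p-value (two-sided) = 0.32456
At α=0.01: p ≥ α → fail to reject H₀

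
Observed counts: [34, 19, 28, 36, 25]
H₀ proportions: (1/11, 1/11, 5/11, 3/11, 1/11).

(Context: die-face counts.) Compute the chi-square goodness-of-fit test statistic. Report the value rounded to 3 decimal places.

test statistic = 69.541

n = 142; E_i = n·p_i = [12.91, 12.91, 64.55, 38.73, 12.91]
χ² = (34−12.91)²/12.91 + (19−12.91)²/12.91 + (28−64.55)²/64.55 + (36−38.73)²/38.73 + (25−12.91)²/12.91 = 69.5408
df = 4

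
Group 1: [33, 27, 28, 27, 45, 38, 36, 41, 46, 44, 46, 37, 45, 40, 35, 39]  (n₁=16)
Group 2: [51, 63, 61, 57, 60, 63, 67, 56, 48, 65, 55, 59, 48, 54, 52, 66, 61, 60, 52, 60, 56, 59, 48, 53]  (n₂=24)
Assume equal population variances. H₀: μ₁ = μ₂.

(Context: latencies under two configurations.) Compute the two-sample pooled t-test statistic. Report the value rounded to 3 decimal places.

x̄₁=37.938, s₁=6.618, n₁=16
x̄₂=57.250, s₂=5.682, n₂=24
s_p² = [15·6.618² + 23·5.682²]/38 = 36.8273
SE = √(s_p²·(1/16+1/24)) = 1.9586
t = (37.938−57.250)/1.9586 = -9.8603
df = 38

test statistic = -9.860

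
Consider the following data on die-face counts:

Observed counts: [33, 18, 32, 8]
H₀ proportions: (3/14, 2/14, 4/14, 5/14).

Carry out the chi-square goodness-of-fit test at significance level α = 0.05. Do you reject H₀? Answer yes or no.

n = 91; E_i = n·p_i = [19.50, 13.00, 26.00, 32.50]
χ² = (33−19.50)²/19.50 + (18−13.00)²/13.00 + (32−26.00)²/26.00 + (8−32.50)²/32.50 = 31.1231
df = 3
p-value (upper-tail) = 0.00000
At α=0.05: p < α → reject H₀

reject H₀: yes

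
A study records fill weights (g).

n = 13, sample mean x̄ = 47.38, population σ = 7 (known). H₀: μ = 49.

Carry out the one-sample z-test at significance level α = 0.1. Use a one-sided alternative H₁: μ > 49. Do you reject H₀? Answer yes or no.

reject H₀: no

SE = σ/√n = 7/√13 = 1.9415
z = (x̄−μ₀)/SE = (47.38−49)/1.9415 = -0.8344
p-value (one-sided, H₁ greater) = 0.79798
At α=0.1: p ≥ α → fail to reject H₀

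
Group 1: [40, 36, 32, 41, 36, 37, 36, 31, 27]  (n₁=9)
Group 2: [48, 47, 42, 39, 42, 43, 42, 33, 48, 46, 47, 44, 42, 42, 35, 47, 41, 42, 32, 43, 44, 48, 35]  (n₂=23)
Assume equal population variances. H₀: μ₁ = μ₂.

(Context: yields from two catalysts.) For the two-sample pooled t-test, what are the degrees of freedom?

degrees of freedom = 30

df = n₁ + n₂ − 2 = 9 + 23 − 2 = 30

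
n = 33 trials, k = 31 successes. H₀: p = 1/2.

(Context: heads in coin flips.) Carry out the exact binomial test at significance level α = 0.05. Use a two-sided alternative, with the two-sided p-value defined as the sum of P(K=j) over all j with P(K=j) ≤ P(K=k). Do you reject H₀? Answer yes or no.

Exact binomial: n=33, k=31, p₀=1/2=0.5000
P(X=j) = C(n,j)·p₀^j·(1−p₀)^(n−j); p = Σ P(X=j) over j with P(X=j) ≤ P(X=31)
p-value (two-sided) = 0.00000
At α=0.05: p < α → reject H₀

reject H₀: yes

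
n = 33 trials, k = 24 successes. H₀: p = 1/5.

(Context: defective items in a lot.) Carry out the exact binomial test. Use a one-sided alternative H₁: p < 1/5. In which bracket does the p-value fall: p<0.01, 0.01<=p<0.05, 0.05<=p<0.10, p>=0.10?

Exact binomial: n=33, k=24, p₀=1/5=0.2000
P(X≤24) from Σ C(n,i)·p₀^i·(1−p₀)^(n−i)
p-value (one-sided, H₁ less) = 1.00000
→ bracket: p>=0.10

p-value bracket: p>=0.10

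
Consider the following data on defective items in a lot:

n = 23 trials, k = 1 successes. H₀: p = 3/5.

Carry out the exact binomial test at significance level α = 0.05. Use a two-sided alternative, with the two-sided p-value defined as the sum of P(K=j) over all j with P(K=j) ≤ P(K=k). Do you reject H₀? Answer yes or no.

reject H₀: yes

Exact binomial: n=23, k=1, p₀=3/5=0.6000
P(X=j) = C(n,j)·p₀^j·(1−p₀)^(n−j); p = Σ P(X=j) over j with P(X=j) ≤ P(X=1)
p-value (two-sided) = 0.00000
At α=0.05: p < α → reject H₀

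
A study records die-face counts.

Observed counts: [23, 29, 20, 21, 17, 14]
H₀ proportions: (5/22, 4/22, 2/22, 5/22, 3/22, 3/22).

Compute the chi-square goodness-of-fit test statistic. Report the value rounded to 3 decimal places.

n = 124; E_i = n·p_i = [28.18, 22.55, 11.27, 28.18, 16.91, 16.91]
χ² = (23−28.18)²/28.18 + (29−22.55)²/22.55 + (20−11.27)²/11.27 + (21−28.18)²/28.18 + (17−16.91)²/16.91 + (14−16.91)²/16.91 = 11.8884
df = 5

test statistic = 11.888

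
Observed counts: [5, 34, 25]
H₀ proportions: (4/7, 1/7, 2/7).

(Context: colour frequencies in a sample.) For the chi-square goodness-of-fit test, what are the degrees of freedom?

df = k − 1 = 3 − 1 = 2

degrees of freedom = 2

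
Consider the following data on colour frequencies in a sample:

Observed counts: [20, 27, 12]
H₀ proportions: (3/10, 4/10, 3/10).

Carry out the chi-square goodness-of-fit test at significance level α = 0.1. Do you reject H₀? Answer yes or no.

reject H₀: no

n = 59; E_i = n·p_i = [17.70, 23.60, 17.70]
χ² = (20−17.70)²/17.70 + (27−23.60)²/23.60 + (12−17.70)²/17.70 = 2.6243
df = 2
p-value (upper-tail) = 0.26924
At α=0.1: p ≥ α → fail to reject H₀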